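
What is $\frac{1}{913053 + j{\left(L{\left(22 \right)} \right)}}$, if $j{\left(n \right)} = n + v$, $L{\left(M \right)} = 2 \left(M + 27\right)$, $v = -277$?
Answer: $\frac{1}{912874} \approx 1.0954 \cdot 10^{-6}$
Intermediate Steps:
$L{\left(M \right)} = 54 + 2 M$ ($L{\left(M \right)} = 2 \left(27 + M\right) = 54 + 2 M$)
$j{\left(n \right)} = -277 + n$ ($j{\left(n \right)} = n - 277 = -277 + n$)
$\frac{1}{913053 + j{\left(L{\left(22 \right)} \right)}} = \frac{1}{913053 + \left(-277 + \left(54 + 2 \cdot 22\right)\right)} = \frac{1}{913053 + \left(-277 + \left(54 + 44\right)\right)} = \frac{1}{913053 + \left(-277 + 98\right)} = \frac{1}{913053 - 179} = \frac{1}{912874}$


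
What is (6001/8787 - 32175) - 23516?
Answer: -489350816/8787 ≈ -55690.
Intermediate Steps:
(6001/8787 - 32175) - 23516 = -282715724/8787 - 23516 = -489350816/8787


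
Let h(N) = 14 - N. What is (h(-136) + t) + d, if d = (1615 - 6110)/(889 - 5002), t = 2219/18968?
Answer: 11796695507/78015384 ≈ 151.21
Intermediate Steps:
t = 2219/18968 (t = 2219*(1/18968) = 2219/18968 ≈ 0.11699)
d = 4495/4113 (d = -4495/(-4113) = -4495*(-1/4113) = 4495/4113 ≈ 1.0929)
(h(-136) + t) + d = ((14 - 1*(-136)) + 2219/18968) + 4495/4113 = ((14 + 136) + 2219/18968) + 4495/4113 = (150 + 2219/18968) + 4495/4113 = 2847419/18968 + 4495/4113 = 11796695507/78015384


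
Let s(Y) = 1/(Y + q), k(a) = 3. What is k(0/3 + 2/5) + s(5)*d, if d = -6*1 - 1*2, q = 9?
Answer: 17/7 ≈ 2.4286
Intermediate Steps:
s(Y) = 1/(9 + Y) (s(Y) = 1/(Y + 9) = 1/(9 + Y))
d = -8 (d = -6 - 2 = -8)
k(0/3 + 2/5) + s(5)*d = 3 - 8/(9 + 5) = 3 - 8/14 = 3 + (1/14)*(-8) = 3 - 4/7 = 17/7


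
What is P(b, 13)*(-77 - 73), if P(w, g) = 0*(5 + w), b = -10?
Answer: 0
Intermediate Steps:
P(w, g) = 0
P(b, 13)*(-77 - 73) = 0*(-77 - 73) = 0*(-150) = 0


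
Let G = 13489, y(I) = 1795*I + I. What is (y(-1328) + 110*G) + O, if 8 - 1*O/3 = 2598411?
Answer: -8696507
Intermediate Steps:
y(I) = 1796*I
O = -7795209 (O = 24 - 3*2598411 = 24 - 7795233 = -7795209)
(y(-1328) + 110*G) + O = (1796*(-1328) + 110*13489) - 7795209 = (-2385088 + 1483790) - 7795209 = -901298 - 7795209 = -8696507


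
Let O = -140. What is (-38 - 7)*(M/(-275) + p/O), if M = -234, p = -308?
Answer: -7551/55 ≈ -137.29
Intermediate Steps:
(-38 - 7)*(M/(-275) + p/O) = (-38 - 7)*(-234/(-275) - 308/(-140)) = -45*(-234*(-1/275) - 308*(-1/140)) = -45*(234/275 + 11/5) = -45*839/275 = -7551/55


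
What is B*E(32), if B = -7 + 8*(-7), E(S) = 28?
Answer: -1764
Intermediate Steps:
B = -63 (B = -7 - 56 = -63)
B*E(32) = -63*28 = -1764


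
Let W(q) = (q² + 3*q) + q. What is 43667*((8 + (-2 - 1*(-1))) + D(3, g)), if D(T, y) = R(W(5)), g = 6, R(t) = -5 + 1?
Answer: 131001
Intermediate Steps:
W(q) = q² + 4*q
R(t) = -4
D(T, y) = -4
43667*((8 + (-2 - 1*(-1))) + D(3, g)) = 43667*((8 + (-2 - 1*(-1))) - 4) = 43667*((8 + (-2 + 1)) - 4) = 43667*((8 - 1) - 4) = 43667*(7 - 4) = 43667*3 = 131001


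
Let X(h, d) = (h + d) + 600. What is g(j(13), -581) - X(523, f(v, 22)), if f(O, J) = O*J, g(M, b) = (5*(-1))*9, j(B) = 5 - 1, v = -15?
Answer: -838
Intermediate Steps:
j(B) = 4
g(M, b) = -45 (g(M, b) = -5*9 = -45)
f(O, J) = J*O
X(h, d) = 600 + d + h (X(h, d) = (d + h) + 600 = 600 + d + h)
g(j(13), -581) - X(523, f(v, 22)) = -45 - (600 + 22*(-15) + 523) = -45 - (600 - 330 + 523) = -45 - 1*793 = -45 - 793 = -838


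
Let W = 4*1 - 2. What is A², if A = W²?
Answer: 16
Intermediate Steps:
W = 2 (W = 4 - 2 = 2)
A = 4 (A = 2² = 4)
A² = 4² = 16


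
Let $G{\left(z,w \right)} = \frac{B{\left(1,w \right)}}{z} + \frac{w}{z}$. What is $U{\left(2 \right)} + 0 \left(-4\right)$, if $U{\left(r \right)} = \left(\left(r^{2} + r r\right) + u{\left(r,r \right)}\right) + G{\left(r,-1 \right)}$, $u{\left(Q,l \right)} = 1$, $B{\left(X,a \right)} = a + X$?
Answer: $\frac{17}{2} \approx 8.5$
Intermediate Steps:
$B{\left(X,a \right)} = X + a$
$G{\left(z,w \right)} = \frac{w}{z} + \frac{1 + w}{z}$ ($G{\left(z,w \right)} = \frac{1 + w}{z} + \frac{w}{z} = \frac{w}{z} + \frac{1 + w}{z}$)
$U{\left(r \right)} = 1 - \frac{1}{r} + 2 r^{2}$ ($U{\left(r \right)} = \left(\left(r^{2} + r r\right) + 1\right) + \frac{1 + 2 \left(-1\right)}{r} = \left(\left(r^{2} + r^{2}\right) + 1\right) + \frac{1 - 2}{r} = \left(2 r^{2} + 1\right) + \frac{1}{r} \left(-1\right) = \left(1 + 2 r^{2}\right) - \frac{1}{r} = 1 - \frac{1}{r} + 2 r^{2}$)
$U{\left(2 \right)} + 0 \left(-4\right) = \frac{-1 + 2 + 2 \cdot 2^{3}}{2} + 0 \left(-4\right) = \frac{-1 + 2 + 2 \cdot 8}{2} + 0 = \frac{-1 + 2 + 16}{2} + 0 = \frac{1}{2} \cdot 17 + 0 = \frac{17}{2} + 0 = \frac{17}{2}$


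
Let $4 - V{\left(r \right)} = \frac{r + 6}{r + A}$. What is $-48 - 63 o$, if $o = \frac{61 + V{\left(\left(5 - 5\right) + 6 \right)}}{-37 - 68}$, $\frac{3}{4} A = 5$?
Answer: $- \frac{909}{95} \approx -9.5684$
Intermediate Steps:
$A = \frac{20}{3}$ ($A = \frac{4}{3} \cdot 5 = \frac{20}{3} \approx 6.6667$)
$V{\left(r \right)} = 4 - \frac{6 + r}{\frac{20}{3} + r}$ ($V{\left(r \right)} = 4 - \frac{r + 6}{r + \frac{20}{3}} = 4 - \frac{6 + r}{\frac{20}{3} + r}$)
$o = - \frac{1217}{1995}$ ($o = \frac{61 + \frac{62 + 9 \left(\left(5 - 5\right) + 6\right)}{20 + 3 \left(\left(5 - 5\right) + 6\right)}}{-37 - 68} = \frac{61 + \frac{62 + 9 \left(0 + 6\right)}{20 + 3 \left(0 + 6\right)}}{-105} = \left(61 + \frac{62 + 9 \cdot 6}{20 + 3 \cdot 6}\right) \left(- \frac{1}{105}\right) = \left(61 + \frac{62 + 54}{20 + 18}\right) \left(- \frac{1}{105}\right) = \left(61 + \frac{1}{38} \cdot 116\right) \left(- \frac{1}{105}\right) = \left(61 + \frac{58}{19}\right) \left(- \frac{1}{105}\right) = \frac{1217}{19} \left(- \frac{1}{105}\right) = - \frac{1217}{1995} \approx -0.61003$)
$-48 - 63 o = -48 - - \frac{3651}{95} = -48 + \frac{3651}{95} = - \frac{909}{95}$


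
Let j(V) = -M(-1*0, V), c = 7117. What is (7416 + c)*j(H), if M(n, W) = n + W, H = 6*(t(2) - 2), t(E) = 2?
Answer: 0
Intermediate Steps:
H = 0 (H = 6*(2 - 2) = 6*0 = 0)
M(n, W) = W + n
j(V) = -V (j(V) = -(V - 1*0) = -(V + 0) = -V)
(7416 + c)*j(H) = (7416 + 7117)*(-1*0) = 14533*0 = 0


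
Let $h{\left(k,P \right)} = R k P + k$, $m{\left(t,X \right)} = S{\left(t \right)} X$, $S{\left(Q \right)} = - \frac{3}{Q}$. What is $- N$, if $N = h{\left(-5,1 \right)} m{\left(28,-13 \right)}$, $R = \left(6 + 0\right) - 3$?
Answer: $\frac{195}{7} \approx 27.857$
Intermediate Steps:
$R = 3$ ($R = 6 - 3 = 3$)
$m{\left(t,X \right)} = - \frac{3 X}{t}$ ($m{\left(t,X \right)} = - \frac{3}{t} X = - \frac{3 X}{t}$)
$h{\left(k,P \right)} = k + 3 P k$ ($h{\left(k,P \right)} = 3 k P + k = 3 P k + k = k + 3 P k$)
$N = - \frac{195}{7}$ ($N = - 5 \left(1 + 3 \cdot 1\right) \left(\left(-3\right) \left(-13\right) \frac{1}{28}\right) = - 5 \left(1 + 3\right) \left(\left(-3\right) \left(-13\right) \frac{1}{28}\right) = \left(-5\right) 4 \cdot \frac{39}{28} = \left(-20\right) \frac{39}{28} = - \frac{195}{7} \approx -27.857$)
$- N = \left(-1\right) \left(- \frac{195}{7}\right) = \frac{195}{7}$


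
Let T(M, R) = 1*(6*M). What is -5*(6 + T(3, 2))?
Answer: -120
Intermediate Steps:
T(M, R) = 6*M
-5*(6 + T(3, 2)) = -5*(6 + 6*3) = -5*(6 + 18) = -5*24 = -120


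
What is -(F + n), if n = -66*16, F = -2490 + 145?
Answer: 3401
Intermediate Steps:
F = -2345
n = -1056
-(F + n) = -(-2345 - 1056) = -1*(-3401) = 3401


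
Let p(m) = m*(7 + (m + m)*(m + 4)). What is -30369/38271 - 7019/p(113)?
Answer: -30344526034/38127317909 ≈ -0.79587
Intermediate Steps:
p(m) = m*(7 + 2*m*(4 + m)) (p(m) = m*(7 + (2*m)*(4 + m)) = m*(7 + 2*m*(4 + m)))
-30369/38271 - 7019/p(113) = -30369/38271 - 7019*1/(113*(7 + 2*113² + 8*113)) = -30369*1/38271 - 7019*1/(113*(7 + 2*12769 + 904)) = -10123/12757 - 7019*1/(113*(7 + 25538 + 904)) = -10123/12757 - 7019/(113*26449) = -10123/12757 - 7019/2988737 = -30344526034/38127317909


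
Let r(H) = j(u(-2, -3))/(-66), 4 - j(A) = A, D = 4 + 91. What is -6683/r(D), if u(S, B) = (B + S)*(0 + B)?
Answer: -40098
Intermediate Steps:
u(S, B) = B*(B + S) (u(S, B) = (B + S)*B = B*(B + S))
D = 95
j(A) = 4 - A
r(H) = ⅙ (r(H) = (4 - (-3)*(-3 - 2))/(-66) = (4 - (-3)*(-5))*(-1/66) = (4 - 1*15)*(-1/66) = (4 - 15)*(-1/66) = -11*(-1/66) = ⅙)
-6683/r(D) = -6683/⅙ = -6683*6 = -40098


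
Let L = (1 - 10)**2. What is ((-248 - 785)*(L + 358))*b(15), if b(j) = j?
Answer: -6802305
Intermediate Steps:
L = 81 (L = (-9)**2 = 81)
((-248 - 785)*(L + 358))*b(15) = ((-248 - 785)*(81 + 358))*15 = -1033*439*15 = -453487*15 = -6802305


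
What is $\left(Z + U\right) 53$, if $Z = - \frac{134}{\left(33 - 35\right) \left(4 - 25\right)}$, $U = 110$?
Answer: $\frac{118879}{21} \approx 5660.9$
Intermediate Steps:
$Z = - \frac{67}{21}$ ($Z = - \frac{134}{\left(-2\right) \left(-21\right)} = - \frac{134}{42} = \left(-134\right) \frac{1}{42} = - \frac{67}{21} \approx -3.1905$)
$\left(Z + U\right) 53 = \left(- \frac{67}{21} + 110\right) 53 = \frac{2243}{21} \cdot 53 = \frac{118879}{21}$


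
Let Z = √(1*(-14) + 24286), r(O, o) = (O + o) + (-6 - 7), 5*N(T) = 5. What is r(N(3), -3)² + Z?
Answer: 225 + 4*√1517 ≈ 380.79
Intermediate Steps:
N(T) = 1 (N(T) = (⅕)*5 = 1)
r(O, o) = -13 + O + o (r(O, o) = (O + o) - 13 = -13 + O + o)
Z = 4*√1517 (Z = √(-14 + 24286) = √24272 = 4*√1517 ≈ 155.79)
r(N(3), -3)² + Z = (-13 + 1 - 3)² + 4*√1517 = (-15)² + 4*√1517 = 225 + 4*√1517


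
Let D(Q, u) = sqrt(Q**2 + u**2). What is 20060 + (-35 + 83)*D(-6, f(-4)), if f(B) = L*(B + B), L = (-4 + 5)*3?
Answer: 20060 + 288*sqrt(17) ≈ 21247.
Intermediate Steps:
L = 3 (L = 1*3 = 3)
f(B) = 6*B (f(B) = 3*(B + B) = 3*(2*B) = 6*B)
20060 + (-35 + 83)*D(-6, f(-4)) = 20060 + (-35 + 83)*sqrt((-6)**2 + (6*(-4))**2) = 20060 + 48*sqrt(36 + (-24)**2) = 20060 + 48*sqrt(36 + 576) = 20060 + 48*sqrt(612) = 20060 + 48*(6*sqrt(17)) = 20060 + 288*sqrt(17)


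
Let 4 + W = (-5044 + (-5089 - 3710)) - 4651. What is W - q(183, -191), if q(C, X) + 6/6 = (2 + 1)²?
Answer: -18506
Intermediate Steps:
W = -18498 (W = -4 + ((-5044 + (-5089 - 3710)) - 4651) = -4 + ((-5044 - 8799) - 4651) = -4 + (-13843 - 4651) = -4 - 18494 = -18498)
q(C, X) = 8 (q(C, X) = -1 + (2 + 1)² = -1 + 3² = -1 + 9 = 8)
W - q(183, -191) = -18498 - 1*8 = -18498 - 8 = -18506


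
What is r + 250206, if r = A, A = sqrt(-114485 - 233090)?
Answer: 250206 + 5*I*sqrt(13903) ≈ 2.5021e+5 + 589.55*I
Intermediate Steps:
A = 5*I*sqrt(13903) (A = sqrt(-347575) = 5*I*sqrt(13903) ≈ 589.55*I)
r = 5*I*sqrt(13903) ≈ 589.55*I
r + 250206 = 5*I*sqrt(13903) + 250206 = 250206 + 5*I*sqrt(13903)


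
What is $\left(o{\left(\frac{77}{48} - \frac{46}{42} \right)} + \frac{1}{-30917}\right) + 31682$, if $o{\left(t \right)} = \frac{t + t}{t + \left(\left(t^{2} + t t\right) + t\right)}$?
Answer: $\frac{165541057121}{5224973} \approx 31683.0$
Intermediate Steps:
$o{\left(t \right)} = \frac{2 t}{2 t + 2 t^{2}}$ ($o{\left(t \right)} = \frac{2 t}{t + \left(\left(t^{2} + t^{2}\right) + t\right)} = \frac{2 t}{t + \left(2 t^{2} + t\right)} = \frac{2 t}{t + \left(t + 2 t^{2}\right)} = \frac{2 t}{2 t + 2 t^{2}}$)
$\left(o{\left(\frac{77}{48} - \frac{46}{42} \right)} + \frac{1}{-30917}\right) + 31682 = \left(\frac{1}{1 + \left(\frac{77}{48} - \frac{46}{42}\right)} + \frac{1}{-30917}\right) + 31682 = \left(\frac{1}{1 + \left(77 \cdot \frac{1}{48} - \frac{23}{21}\right)} - \frac{1}{30917}\right) + 31682 = \left(\frac{1}{1 + \left(\frac{77}{48} - \frac{23}{21}\right)} - \frac{1}{30917}\right) + 31682 = \left(\frac{1}{1 + \frac{57}{112}} - \frac{1}{30917}\right) + 31682 = \left(\frac{1}{\frac{169}{112}} - \frac{1}{30917}\right) + 31682 = \left(\frac{112}{169} - \frac{1}{30917}\right) + 31682 = \frac{3462535}{5224973} + 31682 = \frac{165541057121}{5224973}$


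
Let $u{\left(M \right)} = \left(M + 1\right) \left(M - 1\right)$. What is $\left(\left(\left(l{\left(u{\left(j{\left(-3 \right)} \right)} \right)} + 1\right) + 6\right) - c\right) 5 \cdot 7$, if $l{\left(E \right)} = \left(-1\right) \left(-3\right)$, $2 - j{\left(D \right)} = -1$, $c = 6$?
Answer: $140$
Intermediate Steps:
$j{\left(D \right)} = 3$ ($j{\left(D \right)} = 2 - -1 = 2 + 1 = 3$)
$u{\left(M \right)} = \left(1 + M\right) \left(-1 + M\right)$
$l{\left(E \right)} = 3$
$\left(\left(\left(l{\left(u{\left(j{\left(-3 \right)} \right)} \right)} + 1\right) + 6\right) - c\right) 5 \cdot 7 = \left(\left(\left(3 + 1\right) + 6\right) - 6\right) 5 \cdot 7 = \left(\left(4 + 6\right) - 6\right) 5 \cdot 7 = \left(10 - 6\right) 5 \cdot 7 = 4 \cdot 5 \cdot 7 = 20 \cdot 7 = 140$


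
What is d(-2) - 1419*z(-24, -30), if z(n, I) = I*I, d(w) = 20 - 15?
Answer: -1277095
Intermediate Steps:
d(w) = 5
z(n, I) = I²
d(-2) - 1419*z(-24, -30) = 5 - 1419*(-30)² = 5 - 1419*900 = 5 - 1277100 = -1277095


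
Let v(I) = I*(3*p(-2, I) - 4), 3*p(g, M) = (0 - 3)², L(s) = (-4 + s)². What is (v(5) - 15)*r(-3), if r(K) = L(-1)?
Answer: 250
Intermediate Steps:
p(g, M) = 3 (p(g, M) = (0 - 3)²/3 = (⅓)*(-3)² = (⅓)*9 = 3)
r(K) = 25 (r(K) = (-4 - 1)² = (-5)² = 25)
v(I) = 5*I (v(I) = I*(3*3 - 4) = I*(9 - 4) = I*5 = 5*I)
(v(5) - 15)*r(-3) = (5*5 - 15)*25 = (25 - 15)*25 = 10*25 = 250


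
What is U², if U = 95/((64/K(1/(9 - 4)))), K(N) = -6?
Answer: 81225/1024 ≈ 79.321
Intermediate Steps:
U = -285/32 (U = 95/((64/(-6))) = 95/((64*(-⅙))) = 95/(-32/3) = 95*(-3/32) = -285/32 ≈ -8.9063)
U² = (-285/32)² = 81225/1024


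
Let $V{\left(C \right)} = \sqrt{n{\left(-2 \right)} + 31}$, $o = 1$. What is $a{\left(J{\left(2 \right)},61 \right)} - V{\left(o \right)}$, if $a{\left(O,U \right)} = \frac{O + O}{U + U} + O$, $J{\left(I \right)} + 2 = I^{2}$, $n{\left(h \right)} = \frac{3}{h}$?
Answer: $\frac{124}{61} - \frac{\sqrt{118}}{2} \approx -3.3986$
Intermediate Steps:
$J{\left(I \right)} = -2 + I^{2}$
$V{\left(C \right)} = \frac{\sqrt{118}}{2}$ ($V{\left(C \right)} = \sqrt{\frac{3}{-2} + 31} = \sqrt{3 \left(- \frac{1}{2}\right) + 31} = \sqrt{- \frac{3}{2} + 31} = \sqrt{\frac{59}{2}} = \frac{\sqrt{118}}{2}$)
$a{\left(O,U \right)} = O + \frac{O}{U}$ ($a{\left(O,U \right)} = \frac{2 O}{2 U} + O = 2 O \frac{1}{2 U} + O = \frac{O}{U} + O = O + \frac{O}{U}$)
$a{\left(J{\left(2 \right)},61 \right)} - V{\left(o \right)} = \left(\left(-2 + 2^{2}\right) + \frac{-2 + 2^{2}}{61}\right) - \frac{\sqrt{118}}{2} = \left(\left(-2 + 4\right) + \left(-2 + 4\right) \frac{1}{61}\right) - \frac{\sqrt{118}}{2} = \left(2 + 2 \cdot \frac{1}{61}\right) - \frac{\sqrt{118}}{2} = \left(2 + \frac{2}{61}\right) - \frac{\sqrt{118}}{2} = \frac{124}{61} - \frac{\sqrt{118}}{2}$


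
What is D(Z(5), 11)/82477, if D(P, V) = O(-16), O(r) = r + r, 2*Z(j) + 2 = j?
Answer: -32/82477 ≈ -0.00038799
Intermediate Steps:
Z(j) = -1 + j/2
O(r) = 2*r
D(P, V) = -32 (D(P, V) = 2*(-16) = -32)
D(Z(5), 11)/82477 = -32/82477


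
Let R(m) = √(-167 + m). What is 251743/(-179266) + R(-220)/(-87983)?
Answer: -251743/179266 - 3*I*√43/87983 ≈ -1.4043 - 0.00022359*I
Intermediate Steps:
251743/(-179266) + R(-220)/(-87983) = 251743/(-179266) + √(-167 - 220)/(-87983) = 251743*(-1/179266) + √(-387)*(-1/87983) = -251743/179266 + (3*I*√43)*(-1/87983) = -251743/179266 - 3*I*√43/87983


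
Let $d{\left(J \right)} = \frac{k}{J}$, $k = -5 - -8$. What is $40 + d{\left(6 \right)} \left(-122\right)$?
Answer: $-21$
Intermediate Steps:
$k = 3$ ($k = -5 + 8 = 3$)
$d{\left(J \right)} = \frac{3}{J}$
$40 + d{\left(6 \right)} \left(-122\right) = 40 + \frac{3}{6} \left(-122\right) = 40 + 3 \cdot \frac{1}{6} \left(-122\right) = 40 + \frac{1}{2} \left(-122\right) = 40 - 61 = -21$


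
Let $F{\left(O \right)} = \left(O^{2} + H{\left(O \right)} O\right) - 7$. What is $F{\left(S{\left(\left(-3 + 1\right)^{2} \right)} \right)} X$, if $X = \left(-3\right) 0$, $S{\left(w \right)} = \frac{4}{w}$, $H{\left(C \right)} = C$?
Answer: $0$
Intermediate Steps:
$F{\left(O \right)} = -7 + 2 O^{2}$ ($F{\left(O \right)} = \left(O^{2} + O O\right) - 7 = \left(O^{2} + O^{2}\right) - 7 = 2 O^{2} - 7 = -7 + 2 O^{2}$)
$X = 0$
$F{\left(S{\left(\left(-3 + 1\right)^{2} \right)} \right)} X = \left(-7 + 2 \left(\frac{4}{\left(-3 + 1\right)^{2}}\right)^{2}\right) 0 = \left(-7 + 2 \left(\frac{4}{\left(-2\right)^{2}}\right)^{2}\right) 0 = \left(-7 + 2 \left(\frac{4}{4}\right)^{2}\right) 0 = \left(-7 + 2 \left(4 \cdot \frac{1}{4}\right)^{2}\right) 0 = \left(-7 + 2 \cdot 1^{2}\right) 0 = \left(-7 + 2 \cdot 1\right) 0 = \left(-7 + 2\right) 0 = \left(-5\right) 0 = 0$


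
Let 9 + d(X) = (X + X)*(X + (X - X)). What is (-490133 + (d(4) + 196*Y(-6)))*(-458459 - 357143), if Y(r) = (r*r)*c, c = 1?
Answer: 393979808508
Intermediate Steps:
d(X) = -9 + 2*X² (d(X) = -9 + (X + X)*(X + (X - X)) = -9 + (2*X)*(X + 0) = -9 + (2*X)*X = -9 + 2*X²)
Y(r) = r² (Y(r) = (r*r)*1 = r²*1 = r²)
(-490133 + (d(4) + 196*Y(-6)))*(-458459 - 357143) = (-490133 + ((-9 + 2*4²) + 196*(-6)²))*(-458459 - 357143) = (-490133 + ((-9 + 2*16) + 196*36))*(-815602) = (-490133 + ((-9 + 32) + 7056))*(-815602) = (-490133 + (23 + 7056))*(-815602) = (-490133 + 7079)*(-815602) = -483054*(-815602) = 393979808508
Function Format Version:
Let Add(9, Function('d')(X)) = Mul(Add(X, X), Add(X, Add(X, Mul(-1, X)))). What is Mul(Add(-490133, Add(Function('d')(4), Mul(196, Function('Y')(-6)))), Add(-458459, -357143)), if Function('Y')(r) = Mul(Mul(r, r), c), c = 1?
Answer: 393979808508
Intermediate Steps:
Function('d')(X) = Add(-9, Mul(2, Pow(X, 2))) (Function('d')(X) = Add(-9, Mul(Add(X, X), Add(X, Add(X, Mul(-1, X))))) = Add(-9, Mul(Mul(2, X), Add(X, 0))) = Add(-9, Mul(Mul(2, X), X)) = Add(-9, Mul(2, Pow(X, 2))))
Function('Y')(r) = Pow(r, 2) (Function('Y')(r) = Mul(Mul(r, r), 1) = Mul(Pow(r, 2), 1) = Pow(r, 2))
Mul(Add(-490133, Add(Function('d')(4), Mul(196, Function('Y')(-6)))), Add(-458459, -357143)) = Mul(Add(-490133, Add(Add(-9, Mul(2, Pow(4, 2))), Mul(196, Pow(-6, 2)))), Add(-458459, -357143)) = Mul(Add(-490133, Add(Add(-9, Mul(2, 16)), Mul(196, 36))), -815602) = Mul(Add(-490133, Add(Add(-9, 32), 7056)), -815602) = Mul(Add(-490133, Add(23, 7056)), -815602) = Mul(Add(-490133, 7079), -815602) = Mul(-483054, -815602) = 393979808508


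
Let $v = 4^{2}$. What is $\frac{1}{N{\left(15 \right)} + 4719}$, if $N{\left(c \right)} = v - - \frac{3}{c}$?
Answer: $\frac{5}{23676} \approx 0.00021118$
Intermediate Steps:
$v = 16$
$N{\left(c \right)} = 16 + \frac{3}{c}$ ($N{\left(c \right)} = 16 - - \frac{3}{c} = 16 + \frac{3}{c}$)
$\frac{1}{N{\left(15 \right)} + 4719} = \frac{1}{\left(16 + \frac{3}{15}\right) + 4719} = \frac{1}{\left(16 + 3 \cdot \frac{1}{15}\right) + 4719} = \frac{1}{\left(16 + \frac{1}{5}\right) + 4719} = \frac{1}{\frac{81}{5} + 4719} = \frac{1}{\frac{23676}{5}} = \frac{5}{23676}$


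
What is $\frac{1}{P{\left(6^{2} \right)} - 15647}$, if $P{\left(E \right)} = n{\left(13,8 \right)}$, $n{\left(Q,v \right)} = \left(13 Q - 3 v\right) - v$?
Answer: $- \frac{1}{15510} \approx -6.4475 \cdot 10^{-5}$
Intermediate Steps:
$n{\left(Q,v \right)} = - 4 v + 13 Q$ ($n{\left(Q,v \right)} = \left(- 3 v + 13 Q\right) - v = - 4 v + 13 Q$)
$P{\left(E \right)} = 137$ ($P{\left(E \right)} = \left(-4\right) 8 + 13 \cdot 13 = -32 + 169 = 137$)
$\frac{1}{P{\left(6^{2} \right)} - 15647} = \frac{1}{137 - 15647} = \frac{1}{-15510} = - \frac{1}{15510}$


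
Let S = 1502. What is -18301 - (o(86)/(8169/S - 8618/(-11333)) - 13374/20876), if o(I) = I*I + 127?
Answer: -21493678708587747/1101454428694 ≈ -19514.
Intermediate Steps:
o(I) = 127 + I² (o(I) = I² + 127 = 127 + I²)
-18301 - (o(86)/(8169/S - 8618/(-11333)) - 13374/20876) = -18301 - ((127 + 86²)/(8169/1502 - 8618/(-11333)) - 13374/20876) = -18301 - ((127 + 7396)/(8169*(1/1502) - 8618*(-1/11333)) - 13374*1/20876) = -18301 - (7523/(8169/1502 + 8618/11333) - 6687/10438) = -18301 - (7523/(105523513/17022166) - 6687/10438) = -18301 - (7523*(17022166/105523513) - 6687/10438) = -18301 - (128057754818/105523513 - 6687/10438) = -18301 - 1*1335961209058853/1101454428694 = -18301 - 1335961209058853/1101454428694 = -21493678708587747/1101454428694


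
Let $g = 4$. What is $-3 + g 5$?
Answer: $17$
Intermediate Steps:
$-3 + g 5 = -3 + 4 \cdot 5 = -3 + 20 = 17$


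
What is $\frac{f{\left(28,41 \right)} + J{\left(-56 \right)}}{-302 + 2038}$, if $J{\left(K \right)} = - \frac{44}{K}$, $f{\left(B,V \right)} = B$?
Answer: $\frac{13}{784} \approx 0.016582$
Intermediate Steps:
$\frac{f{\left(28,41 \right)} + J{\left(-56 \right)}}{-302 + 2038} = \frac{28 - \frac{44}{-56}}{-302 + 2038} = \frac{28 - - \frac{11}{14}}{1736} = \left(28 + \frac{11}{14}\right) \frac{1}{1736} = \frac{403}{14} \cdot \frac{1}{1736} = \frac{13}{784}$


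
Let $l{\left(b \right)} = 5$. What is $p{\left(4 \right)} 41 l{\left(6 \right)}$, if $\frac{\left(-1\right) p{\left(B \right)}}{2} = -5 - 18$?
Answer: $9430$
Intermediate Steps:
$p{\left(B \right)} = 46$ ($p{\left(B \right)} = - 2 \left(-5 - 18\right) = \left(-2\right) \left(-23\right) = 46$)
$p{\left(4 \right)} 41 l{\left(6 \right)} = 46 \cdot 41 \cdot 5 = 1886 \cdot 5 = 9430$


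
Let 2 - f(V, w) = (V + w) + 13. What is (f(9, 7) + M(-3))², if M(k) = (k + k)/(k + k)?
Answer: 676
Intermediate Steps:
f(V, w) = -11 - V - w (f(V, w) = 2 - ((V + w) + 13) = 2 - (13 + V + w) = 2 + (-13 - V - w) = -11 - V - w)
M(k) = 1 (M(k) = (2*k)/((2*k)) = (2*k)*(1/(2*k)) = 1)
(f(9, 7) + M(-3))² = ((-11 - 1*9 - 1*7) + 1)² = ((-11 - 9 - 7) + 1)² = (-27 + 1)² = (-26)² = 676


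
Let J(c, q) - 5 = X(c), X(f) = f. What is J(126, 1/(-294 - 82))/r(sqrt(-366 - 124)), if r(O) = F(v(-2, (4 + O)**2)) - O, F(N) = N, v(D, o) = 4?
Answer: 262/253 + 917*I*sqrt(10)/506 ≈ 1.0356 + 5.7309*I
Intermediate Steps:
J(c, q) = 5 + c
r(O) = 4 - O
J(126, 1/(-294 - 82))/r(sqrt(-366 - 124)) = (5 + 126)/(4 - sqrt(-366 - 124)) = 131/(4 - sqrt(-490)) = 131/(4 - 7*I*sqrt(10))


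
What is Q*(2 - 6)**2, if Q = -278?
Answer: -4448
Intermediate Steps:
Q*(2 - 6)**2 = -278*(2 - 6)**2 = -278*(-4)**2 = -278*16 = -4448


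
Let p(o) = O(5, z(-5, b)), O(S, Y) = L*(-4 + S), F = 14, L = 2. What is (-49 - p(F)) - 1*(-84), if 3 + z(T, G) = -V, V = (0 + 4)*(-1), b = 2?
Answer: 33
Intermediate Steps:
V = -4 (V = 4*(-1) = -4)
z(T, G) = 1 (z(T, G) = -3 - 1*(-4) = -3 + 4 = 1)
O(S, Y) = -8 + 2*S (O(S, Y) = 2*(-4 + S) = -8 + 2*S)
p(o) = 2 (p(o) = -8 + 2*5 = -8 + 10 = 2)
(-49 - p(F)) - 1*(-84) = (-49 - 1*2) - 1*(-84) = (-49 - 2) + 84 = -51 + 84 = 33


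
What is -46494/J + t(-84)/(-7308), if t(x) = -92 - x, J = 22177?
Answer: -84900184/40517379 ≈ -2.0954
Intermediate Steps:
-46494/J + t(-84)/(-7308) = -46494/22177 + (-92 - 1*(-84))/(-7308) = -46494*1/22177 + (-92 + 84)*(-1/7308) = -46494/22177 - 8*(-1/7308) = -46494/22177 + 2/1827 = -84900184/40517379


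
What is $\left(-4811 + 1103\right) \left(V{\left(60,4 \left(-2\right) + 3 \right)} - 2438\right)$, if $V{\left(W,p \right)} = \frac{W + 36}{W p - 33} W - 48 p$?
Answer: $\frac{303929928}{37} \approx 8.2143 \cdot 10^{6}$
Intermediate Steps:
$V{\left(W,p \right)} = - 48 p + \frac{W \left(36 + W\right)}{-33 + W p}$ ($V{\left(W,p \right)} = \frac{36 + W}{-33 + W p} W - 48 p = \frac{W \left(36 + W\right)}{-33 + W p} - 48 p = - 48 p + \frac{W \left(36 + W\right)}{-33 + W p}$)
$\left(-4811 + 1103\right) \left(V{\left(60,4 \left(-2\right) + 3 \right)} - 2438\right) = \left(-4811 + 1103\right) \left(\frac{60^{2} + 36 \cdot 60 + 1584 \left(4 \left(-2\right) + 3\right) - 2880 \left(4 \left(-2\right) + 3\right)^{2}}{-33 + 60 \left(4 \left(-2\right) + 3\right)} - 2438\right) = - 3708 \left(\frac{3600 + 2160 + 1584 \left(-8 + 3\right) - 2880 \left(-8 + 3\right)^{2}}{-33 + 60 \left(-8 + 3\right)} - 2438\right) = - 3708 \left(\frac{3600 + 2160 + 1584 \left(-5\right) - 2880 \left(-5\right)^{2}}{-33 + 60 \left(-5\right)} - 2438\right) = - 3708 \left(\frac{3600 + 2160 - 7920 - 2880 \cdot 25}{-33 - 300} - 2438\right) = - 3708 \left(\frac{3600 + 2160 - 7920 - 72000}{-333} - 2438\right) = - 3708 \left(\left(- \frac{1}{333}\right) \left(-74160\right) - 2438\right) = - 3708 \left(\frac{8240}{37} - 2438\right) = \left(-3708\right) \left(- \frac{81966}{37}\right) = \frac{303929928}{37}$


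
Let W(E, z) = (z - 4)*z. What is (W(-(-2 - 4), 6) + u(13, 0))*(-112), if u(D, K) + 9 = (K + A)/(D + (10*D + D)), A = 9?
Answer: -4452/13 ≈ -342.46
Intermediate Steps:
W(E, z) = z*(-4 + z) (W(E, z) = (-4 + z)*z = z*(-4 + z))
u(D, K) = -9 + (9 + K)/(12*D) (u(D, K) = -9 + (K + 9)/(D + (10*D + D)) = -9 + (9 + K)/(D + 11*D) = -9 + (9 + K)/((12*D)) = -9 + (9 + K)*(1/(12*D)) = -9 + (9 + K)/(12*D))
(W(-(-2 - 4), 6) + u(13, 0))*(-112) = (6*(-4 + 6) + (1/12)*(9 + 0 - 108*13)/13)*(-112) = (6*2 + (1/12)*(1/13)*(9 + 0 - 1404))*(-112) = (12 + (1/12)*(1/13)*(-1395))*(-112) = (12 - 465/52)*(-112) = (159/52)*(-112) = -4452/13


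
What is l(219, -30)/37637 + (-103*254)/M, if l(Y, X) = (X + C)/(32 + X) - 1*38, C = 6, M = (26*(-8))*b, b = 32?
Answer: 492163197/125255936 ≈ 3.9293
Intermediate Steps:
M = -6656 (M = (26*(-8))*32 = -208*32 = -6656)
l(Y, X) = -38 + (6 + X)/(32 + X) (l(Y, X) = (X + 6)/(32 + X) - 1*38 = (6 + X)/(32 + X) - 38 = -38 + (6 + X)/(32 + X))
l(219, -30)/37637 + (-103*254)/M = ((-1210 - 37*(-30))/(32 - 30))/37637 - 103*254/(-6656) = ((-1210 + 1110)/2)*(1/37637) - 26162*(-1/6656) = ((½)*(-100))*(1/37637) + 13081/3328 = -50*1/37637 + 13081/3328 = -50/37637 + 13081/3328 = 492163197/125255936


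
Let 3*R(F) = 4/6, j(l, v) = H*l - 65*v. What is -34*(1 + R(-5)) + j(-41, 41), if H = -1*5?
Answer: -22514/9 ≈ -2501.6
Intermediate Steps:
H = -5
j(l, v) = -65*v - 5*l (j(l, v) = -5*l - 65*v = -65*v - 5*l)
R(F) = 2/9 (R(F) = (4/6)/3 = (4*(⅙))/3 = (⅓)*(⅔) = 2/9)
-34*(1 + R(-5)) + j(-41, 41) = -34*(1 + 2/9) + (-65*41 - 5*(-41)) = -34*11/9 + (-2665 + 205) = -374/9 - 2460 = -22514/9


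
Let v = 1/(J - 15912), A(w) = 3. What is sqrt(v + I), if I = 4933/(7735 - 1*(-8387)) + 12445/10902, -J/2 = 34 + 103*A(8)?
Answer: sqrt(85546773618770697819162)/243108200526 ≈ 1.2031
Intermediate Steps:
J = -686 (J = -2*(34 + 103*3) = -2*(34 + 309) = -2*343 = -686)
I = 21201488/14646837 (I = 4933/(7735 + 8387) + 12445*(1/10902) = 4933/16122 + 12445/10902 = 21201488/14646837 ≈ 1.4475)
v = -1/16598 (v = 1/(-686 - 15912) = 1/(-16598) = -1/16598 ≈ -6.0248e-5)
sqrt(v + I) = sqrt(-1/16598 + 21201488/14646837) = sqrt(351887650987/243108200526) = sqrt(85546773618770697819162)/243108200526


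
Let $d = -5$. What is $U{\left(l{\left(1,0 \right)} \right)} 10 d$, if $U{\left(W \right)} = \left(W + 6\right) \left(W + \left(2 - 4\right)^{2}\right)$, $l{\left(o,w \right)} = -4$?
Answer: $0$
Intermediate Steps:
$U{\left(W \right)} = \left(4 + W\right) \left(6 + W\right)$ ($U{\left(W \right)} = \left(6 + W\right) \left(W + \left(-2\right)^{2}\right) = \left(6 + W\right) \left(W + 4\right) = \left(6 + W\right) \left(4 + W\right) = \left(4 + W\right) \left(6 + W\right)$)
$U{\left(l{\left(1,0 \right)} \right)} 10 d = \left(24 + \left(-4\right)^{2} + 10 \left(-4\right)\right) 10 \left(-5\right) = \left(24 + 16 - 40\right) 10 \left(-5\right) = 0 \cdot 10 \left(-5\right) = 0 \left(-5\right) = 0$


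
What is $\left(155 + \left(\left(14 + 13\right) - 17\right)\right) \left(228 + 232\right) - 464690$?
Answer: $-388790$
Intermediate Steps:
$\left(155 + \left(\left(14 + 13\right) - 17\right)\right) \left(228 + 232\right) - 464690 = \left(155 + \left(27 - 17\right)\right) 460 - 464690 = \left(155 + 10\right) 460 - 464690 = 165 \cdot 460 - 464690 = 75900 - 464690 = -388790$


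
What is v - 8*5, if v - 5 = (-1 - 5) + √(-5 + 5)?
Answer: -41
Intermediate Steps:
v = -1 (v = 5 + ((-1 - 5) + √(-5 + 5)) = 5 + (-6 + √0) = 5 + (-6 + 0) = 5 - 6 = -1)
v - 8*5 = -1 - 8*5 = -1 - 40 = -41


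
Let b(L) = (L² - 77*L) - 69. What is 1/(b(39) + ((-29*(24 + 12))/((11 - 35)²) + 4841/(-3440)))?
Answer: -860/1336629 ≈ -0.00064341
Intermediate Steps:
b(L) = -69 + L² - 77*L
1/(b(39) + ((-29*(24 + 12))/((11 - 35)²) + 4841/(-3440))) = 1/((-69 + 39² - 77*39) + ((-29*(24 + 12))/((11 - 35)²) + 4841/(-3440))) = 1/((-69 + 1521 - 3003) + ((-29*36)/((-24)²) + 4841*(-1/3440))) = 1/(-1551 + (-1044/576 - 4841/3440)) = 1/(-1551 + (-1044*1/576 - 4841/3440)) = 1/(-1551 + (-29/16 - 4841/3440)) = 1/(-1551 - 2769/860) = 1/(-1336629/860) = -860/1336629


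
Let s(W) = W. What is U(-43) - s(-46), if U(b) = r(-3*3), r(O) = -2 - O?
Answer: 53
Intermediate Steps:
U(b) = 7 (U(b) = -2 - (-3)*3 = -2 - 1*(-9) = -2 + 9 = 7)
U(-43) - s(-46) = 7 - 1*(-46) = 7 + 46 = 53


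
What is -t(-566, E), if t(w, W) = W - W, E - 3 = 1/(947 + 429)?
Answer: 0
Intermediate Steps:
E = 4129/1376 (E = 3 + 1/(947 + 429) = 3 + 1/1376 = 4129/1376 ≈ 3.0007)
t(w, W) = 0
-t(-566, E) = -1*0 = 0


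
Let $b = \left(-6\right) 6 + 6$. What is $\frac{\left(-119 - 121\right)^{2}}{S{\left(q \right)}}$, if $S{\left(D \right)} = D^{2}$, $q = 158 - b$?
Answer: $\frac{3600}{2209} \approx 1.6297$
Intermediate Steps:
$b = -30$ ($b = -36 + 6 = -30$)
$q = 188$ ($q = 158 - -30 = 158 + 30 = 188$)
$\frac{\left(-119 - 121\right)^{2}}{S{\left(q \right)}} = \frac{\left(-119 - 121\right)^{2}}{188^{2}} = \frac{\left(-240\right)^{2}}{35344} = 57600 \cdot \frac{1}{35344} = \frac{3600}{2209}$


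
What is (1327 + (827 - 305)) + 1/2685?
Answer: 4964566/2685 ≈ 1849.0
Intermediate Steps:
(1327 + (827 - 305)) + 1/2685 = (1327 + 522) + 1/2685 = 1849 + 1/2685 = 4964566/2685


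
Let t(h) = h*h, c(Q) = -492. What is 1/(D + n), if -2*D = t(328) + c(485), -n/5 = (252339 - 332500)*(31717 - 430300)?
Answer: -1/159754112861 ≈ -6.2596e-12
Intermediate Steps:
t(h) = h²
n = -159754059315 (n = -5*(252339 - 332500)*(31717 - 430300) = -(-400805)*(-398583) = -5*31950811863 = -159754059315)
D = -53546 (D = -(328² - 492)/2 = -(107584 - 492)/2 = -½*107092 = -53546)
1/(D + n) = 1/(-53546 - 159754059315) = 1/(-159754112861) = -1/159754112861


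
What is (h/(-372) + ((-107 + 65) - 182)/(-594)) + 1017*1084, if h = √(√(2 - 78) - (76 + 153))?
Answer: 327421228/297 - √(-229 + 2*I*√19)/372 ≈ 1.1024e+6 - 0.040687*I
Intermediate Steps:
h = √(-229 + 2*I*√19) (h = √(√(-76) - 1*229) = √(2*I*√19 - 229) = √(-229 + 2*I*√19) ≈ 0.28799 + 15.135*I)
(h/(-372) + ((-107 + 65) - 182)/(-594)) + 1017*1084 = (√(-229 + 2*I*√19)/(-372) + ((-107 + 65) - 182)/(-594)) + 1017*1084 = (√(-229 + 2*I*√19)*(-1/372) + (-42 - 182)*(-1/594)) + 1102428 = (-√(-229 + 2*I*√19)/372 - 224*(-1/594)) + 1102428 = (-√(-229 + 2*I*√19)/372 + 112/297) + 1102428 = (112/297 - √(-229 + 2*I*√19)/372) + 1102428 = 327421228/297 - √(-229 + 2*I*√19)/372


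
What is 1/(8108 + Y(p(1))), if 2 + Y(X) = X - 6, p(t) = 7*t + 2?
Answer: 1/8109 ≈ 0.00012332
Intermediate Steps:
p(t) = 2 + 7*t
Y(X) = -8 + X (Y(X) = -2 + (X - 6) = -2 + (-6 + X) = -8 + X)
1/(8108 + Y(p(1))) = 1/(8108 + (-8 + (2 + 7*1))) = 1/(8108 + (-8 + (2 + 7))) = 1/(8108 + (-8 + 9)) = 1/(8108 + 1) = 1/8109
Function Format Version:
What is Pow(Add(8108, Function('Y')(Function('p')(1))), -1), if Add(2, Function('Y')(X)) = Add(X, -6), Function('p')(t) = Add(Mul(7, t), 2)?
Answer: Rational(1, 8109) ≈ 0.00012332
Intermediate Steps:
Function('p')(t) = Add(2, Mul(7, t))
Function('Y')(X) = Add(-8, X) (Function('Y')(X) = Add(-2, Add(X, -6)) = Add(-2, Add(-6, X)) = Add(-8, X))
Pow(Add(8108, Function('Y')(Function('p')(1))), -1) = Pow(Add(8108, Add(-8, Add(2, Mul(7, 1)))), -1) = Pow(Add(8108, Add(-8, Add(2, 7))), -1) = Pow(Add(8108, Add(-8, 9)), -1) = Pow(Add(8108, 1), -1) = Pow(8109, -1) = Rational(1, 8109)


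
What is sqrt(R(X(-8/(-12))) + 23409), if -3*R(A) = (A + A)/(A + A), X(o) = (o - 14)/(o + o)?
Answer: sqrt(210678)/3 ≈ 153.00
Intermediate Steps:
X(o) = (-14 + o)/(2*o) (X(o) = (-14 + o)/((2*o)) = (-14 + o)*(1/(2*o)) = (-14 + o)/(2*o))
R(A) = -1/3 (R(A) = -(A + A)/(3*(A + A)) = -2*A/(3*(2*A)) = -2*A*1/(2*A)/3 = -1/3*1 = -1/3)
sqrt(R(X(-8/(-12))) + 23409) = sqrt(-1/3 + 23409) = sqrt(70226/3) = sqrt(210678)/3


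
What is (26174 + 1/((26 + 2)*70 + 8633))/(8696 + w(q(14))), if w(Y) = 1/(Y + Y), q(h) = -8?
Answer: 4436178928/1473857055 ≈ 3.0099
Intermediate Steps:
w(Y) = 1/(2*Y)
(26174 + 1/((26 + 2)*70 + 8633))/(8696 + w(q(14))) = (26174 + 1/((26 + 2)*70 + 8633))/(8696 + (½)/(-8)) = (26174 + 1/(28*70 + 8633))/(8696 + (½)*(-⅛)) = (26174 + 1/(1960 + 8633))/(8696 - 1/16) = (26174 + 1/10593)/(139135/16) = (26174 + 1/10593)*(16/139135) = (277261183/10593)*(16/139135) = 4436178928/1473857055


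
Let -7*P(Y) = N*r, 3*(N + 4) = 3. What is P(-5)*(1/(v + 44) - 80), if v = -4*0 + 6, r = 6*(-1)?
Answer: 35991/175 ≈ 205.66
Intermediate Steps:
N = -3 (N = -4 + (⅓)*3 = -4 + 1 = -3)
r = -6
v = 6 (v = 0 + 6 = 6)
P(Y) = -18/7 (P(Y) = -(-3)*(-6)/7 = -⅐*18 = -18/7)
P(-5)*(1/(v + 44) - 80) = -18*(1/(6 + 44) - 80)/7 = -18*(1/50 - 80)/7 = -18/7*(-3999/50) = 35991/175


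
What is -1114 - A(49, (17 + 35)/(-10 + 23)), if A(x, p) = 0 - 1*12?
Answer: -1102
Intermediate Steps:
A(x, p) = -12 (A(x, p) = 0 - 12 = -12)
-1114 - A(49, (17 + 35)/(-10 + 23)) = -1114 - 1*(-12) = -1114 + 12 = -1102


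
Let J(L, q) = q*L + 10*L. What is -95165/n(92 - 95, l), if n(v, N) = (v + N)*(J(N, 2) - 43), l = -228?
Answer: -13595/91707 ≈ -0.14824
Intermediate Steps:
J(L, q) = 10*L + L*q (J(L, q) = L*q + 10*L = 10*L + L*q)
n(v, N) = (-43 + 12*N)*(N + v) (n(v, N) = (v + N)*(N*(10 + 2) - 43) = (N + v)*(N*12 - 43) = (N + v)*(12*N - 43) = (N + v)*(-43 + 12*N) = (-43 + 12*N)*(N + v))
-95165/n(92 - 95, l) = -95165/(-43*(-228) - 43*(92 - 95) + 12*(-228)² + 12*(-228)*(92 - 95)) = -95165/(9804 - 43*(-3) + 12*51984 + 12*(-228)*(-3)) = -95165/(9804 + 129 + 623808 + 8208) = -95165/641949 = -95165*1/641949 = -13595/91707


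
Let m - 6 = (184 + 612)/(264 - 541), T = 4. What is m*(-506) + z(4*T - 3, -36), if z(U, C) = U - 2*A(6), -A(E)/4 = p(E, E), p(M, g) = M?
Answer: -421299/277 ≈ -1520.9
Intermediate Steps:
A(E) = -4*E
m = 866/277 (m = 6 + (184 + 612)/(264 - 541) = 6 + 796/(-277) = 6 + 796*(-1/277) = 6 - 796/277 = 866/277 ≈ 3.1264)
z(U, C) = 48 + U (z(U, C) = U - (-8)*6 = U - 2*(-24) = U + 48 = 48 + U)
m*(-506) + z(4*T - 3, -36) = (866/277)*(-506) + (48 + (4*4 - 3)) = -438196/277 + (48 + (16 - 3)) = -438196/277 + (48 + 13) = -438196/277 + 61 = -421299/277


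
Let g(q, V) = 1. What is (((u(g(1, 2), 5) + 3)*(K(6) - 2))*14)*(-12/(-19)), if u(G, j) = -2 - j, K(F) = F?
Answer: -2688/19 ≈ -141.47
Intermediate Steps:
(((u(g(1, 2), 5) + 3)*(K(6) - 2))*14)*(-12/(-19)) = ((((-2 - 1*5) + 3)*(6 - 2))*14)*(-12/(-19)) = ((((-2 - 5) + 3)*4)*14)*(-12*(-1/19)) = (((-7 + 3)*4)*14)*(12/19) = (-4*4*14)*(12/19) = -16*14*(12/19) = -224*12/19 = -2688/19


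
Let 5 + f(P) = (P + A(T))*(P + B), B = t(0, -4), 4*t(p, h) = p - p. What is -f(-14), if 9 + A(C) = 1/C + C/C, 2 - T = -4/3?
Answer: -1494/5 ≈ -298.80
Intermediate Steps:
t(p, h) = 0 (t(p, h) = (p - p)/4 = (¼)*0 = 0)
T = 10/3 (T = 2 - (-4)/3 = 2 - 1*(-4/3) = 2 + 4/3 = 10/3 ≈ 3.3333)
B = 0
A(C) = -8 + 1/C (A(C) = -9 + (1/C + C/C) = -9 + (1/C + 1) = -9 + (1 + 1/C) = -8 + 1/C)
f(P) = -5 + P*(-77/10 + P) (f(P) = -5 + (P + (-8 + 1/(10/3)))*(P + 0) = -5 + (P + (-8 + 3/10))*P = -5 + (P - 77/10)*P = -5 + (-77/10 + P)*P = -5 + P*(-77/10 + P))
-f(-14) = -(-5 + (-14)² - 77/10*(-14)) = -(-5 + 196 + 539/5) = -1*1494/5 = -1494/5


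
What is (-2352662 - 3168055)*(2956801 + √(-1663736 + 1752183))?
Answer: -16323661546317 - 5520717*√88447 ≈ -1.6325e+13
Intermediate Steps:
(-2352662 - 3168055)*(2956801 + √(-1663736 + 1752183)) = -5520717*(2956801 + √88447) = -16323661546317 - 5520717*√88447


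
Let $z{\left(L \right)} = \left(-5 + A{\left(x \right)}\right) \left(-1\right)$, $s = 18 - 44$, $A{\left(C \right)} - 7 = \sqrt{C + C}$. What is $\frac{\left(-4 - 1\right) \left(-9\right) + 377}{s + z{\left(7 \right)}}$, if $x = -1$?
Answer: $- \frac{5908}{393} + \frac{211 i \sqrt{2}}{393} \approx -15.033 + 0.75928 i$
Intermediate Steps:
$A{\left(C \right)} = 7 + \sqrt{2} \sqrt{C}$ ($A{\left(C \right)} = 7 + \sqrt{C + C} = 7 + \sqrt{2 C} = 7 + \sqrt{2} \sqrt{C}$)
$s = -26$
$z{\left(L \right)} = -2 - i \sqrt{2}$ ($z{\left(L \right)} = \left(-5 + \left(7 + \sqrt{2} \sqrt{-1}\right)\right) \left(-1\right) = \left(-5 + \left(7 + \sqrt{2} i\right)\right) \left(-1\right) = \left(-5 + \left(7 + i \sqrt{2}\right)\right) \left(-1\right) = \left(2 + i \sqrt{2}\right) \left(-1\right) = -2 - i \sqrt{2}$)
$\frac{\left(-4 - 1\right) \left(-9\right) + 377}{s + z{\left(7 \right)}} = \frac{\left(-4 - 1\right) \left(-9\right) + 377}{-26 - \left(2 + i \sqrt{2}\right)} = \frac{\left(-5\right) \left(-9\right) + 377}{-28 - i \sqrt{2}} = \frac{45 + 377}{-28 - i \sqrt{2}} = \frac{422}{-28 - i \sqrt{2}}$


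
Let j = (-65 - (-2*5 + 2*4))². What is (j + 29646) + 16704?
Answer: 50319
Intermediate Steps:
j = 3969 (j = (-65 - (-10 + 8))² = (-65 - 1*(-2))² = (-65 + 2)² = (-63)² = 3969)
(j + 29646) + 16704 = (3969 + 29646) + 16704 = 33615 + 16704 = 50319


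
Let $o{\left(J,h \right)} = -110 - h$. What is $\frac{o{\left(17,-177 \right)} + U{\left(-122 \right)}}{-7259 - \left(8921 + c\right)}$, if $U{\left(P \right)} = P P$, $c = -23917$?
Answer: $\frac{14951}{7737} \approx 1.9324$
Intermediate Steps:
$U{\left(P \right)} = P^{2}$
$\frac{o{\left(17,-177 \right)} + U{\left(-122 \right)}}{-7259 - \left(8921 + c\right)} = \frac{\left(-110 - -177\right) + \left(-122\right)^{2}}{-7259 - -14996} = \frac{\left(-110 + 177\right) + 14884}{-7259 + \left(-8921 + 23917\right)} = \frac{67 + 14884}{-7259 + 14996} = \frac{14951}{7737}$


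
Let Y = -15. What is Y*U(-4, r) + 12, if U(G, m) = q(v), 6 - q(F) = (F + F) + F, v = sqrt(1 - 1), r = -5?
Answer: -78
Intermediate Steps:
v = 0 (v = sqrt(0) = 0)
q(F) = 6 - 3*F (q(F) = 6 - ((F + F) + F) = 6 - (2*F + F) = 6 - 3*F)
U(G, m) = 6 (U(G, m) = 6 - 3*0 = 6 + 0 = 6)
Y*U(-4, r) + 12 = -15*6 + 12 = -90 + 12 = -78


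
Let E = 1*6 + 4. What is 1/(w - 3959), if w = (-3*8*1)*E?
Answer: -1/4199 ≈ -0.00023815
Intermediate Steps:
E = 10 (E = 6 + 4 = 10)
w = -240 (w = (-3*8*1)*10 = -24*1*10 = -24*10 = -240)
1/(w - 3959) = 1/(-240 - 3959) = 1/(-4199) = -1/4199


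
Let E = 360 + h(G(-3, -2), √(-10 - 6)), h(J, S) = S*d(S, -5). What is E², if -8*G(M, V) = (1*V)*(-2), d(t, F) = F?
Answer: 129200 - 14400*I ≈ 1.292e+5 - 14400.0*I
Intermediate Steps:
G(M, V) = V/4 (G(M, V) = -1*V*(-2)/8 = -V*(-2)/8 = -(-1)*V/4 = V/4)
h(J, S) = -5*S (h(J, S) = S*(-5) = -5*S)
E = 360 - 20*I (E = 360 - 5*√(-10 - 6) = 360 - 20*I ≈ 360.0 - 20.0*I)
E² = (360 - 20*I)²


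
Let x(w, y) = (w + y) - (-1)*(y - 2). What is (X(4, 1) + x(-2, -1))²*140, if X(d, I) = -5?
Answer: 16940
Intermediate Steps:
x(w, y) = -2 + w + 2*y (x(w, y) = (w + y) - (-1)*(-2 + y) = (w + y) - (2 - y) = (w + y) + (-2 + y) = -2 + w + 2*y)
(X(4, 1) + x(-2, -1))²*140 = (-5 + (-2 - 2 + 2*(-1)))²*140 = (-5 + (-2 - 2 - 2))²*140 = (-5 - 6)²*140 = (-11)²*140 = 121*140 = 16940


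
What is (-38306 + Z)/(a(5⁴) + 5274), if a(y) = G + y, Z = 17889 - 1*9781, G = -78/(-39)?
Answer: -1438/281 ≈ -5.1174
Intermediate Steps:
G = 2 (G = -78*(-1/39) = 2)
Z = 8108 (Z = 17889 - 9781 = 8108)
a(y) = 2 + y
(-38306 + Z)/(a(5⁴) + 5274) = (-38306 + 8108)/((2 + 5⁴) + 5274) = -30198/((2 + 625) + 5274) = -30198/(627 + 5274) = -30198/5901 = -30198*1/5901 = -1438/281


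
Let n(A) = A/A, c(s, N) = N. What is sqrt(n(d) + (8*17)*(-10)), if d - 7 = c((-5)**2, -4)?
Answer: 3*I*sqrt(151) ≈ 36.865*I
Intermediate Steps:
d = 3 (d = 7 - 4 = 3)
n(A) = 1
sqrt(n(d) + (8*17)*(-10)) = sqrt(1 + (8*17)*(-10)) = sqrt(1 + 136*(-10)) = sqrt(1 - 1360) = sqrt(-1359) = 3*I*sqrt(151)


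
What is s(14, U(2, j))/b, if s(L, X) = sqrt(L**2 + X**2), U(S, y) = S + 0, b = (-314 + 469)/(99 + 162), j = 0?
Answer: 522*sqrt(2)/31 ≈ 23.814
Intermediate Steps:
b = 155/261 ≈ 0.59387
U(S, y) = S
s(14, U(2, j))/b = sqrt(14**2 + 2**2)/(155/261) = sqrt(196 + 4)*(261/155) = sqrt(200)*(261/155) = (10*sqrt(2))*(261/155) = 522*sqrt(2)/31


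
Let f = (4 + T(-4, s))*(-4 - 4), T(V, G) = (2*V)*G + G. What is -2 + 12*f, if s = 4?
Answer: 2302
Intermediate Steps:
T(V, G) = G + 2*G*V (T(V, G) = 2*G*V + G = G + 2*G*V)
f = 192 (f = (4 + 4*(1 + 2*(-4)))*(-4 - 4) = (4 + 4*(1 - 8))*(-8) = (4 + 4*(-7))*(-8) = (4 - 28)*(-8) = -24*(-8) = 192)
-2 + 12*f = -2 + 12*192 = -2 + 2304 = 2302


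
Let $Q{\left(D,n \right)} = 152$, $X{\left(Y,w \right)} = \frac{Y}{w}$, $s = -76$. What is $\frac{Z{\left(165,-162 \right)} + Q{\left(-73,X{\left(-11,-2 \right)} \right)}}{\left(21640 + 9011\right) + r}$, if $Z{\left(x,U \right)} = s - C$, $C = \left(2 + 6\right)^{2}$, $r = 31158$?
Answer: $\frac{4}{20603} \approx 0.00019415$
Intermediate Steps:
$C = 64$ ($C = 8^{2} = 64$)
$Z{\left(x,U \right)} = -140$ ($Z{\left(x,U \right)} = -76 - 64 = -140$)
$\frac{Z{\left(165,-162 \right)} + Q{\left(-73,X{\left(-11,-2 \right)} \right)}}{\left(21640 + 9011\right) + r} = \frac{-140 + 152}{\left(21640 + 9011\right) + 31158} = \frac{12}{30651 + 31158} = \frac{12}{61809} = 12 \cdot \frac{1}{61809} = \frac{4}{20603}$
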